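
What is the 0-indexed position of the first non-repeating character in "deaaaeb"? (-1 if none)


Input: deaaaeb
Character frequencies:
  'a': 3
  'b': 1
  'd': 1
  'e': 2
Scanning left to right for freq == 1:
  Position 0 ('d'): unique! => answer = 0

0


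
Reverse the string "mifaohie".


Input: mifaohie
Reading characters right to left:
  Position 7: 'e'
  Position 6: 'i'
  Position 5: 'h'
  Position 4: 'o'
  Position 3: 'a'
  Position 2: 'f'
  Position 1: 'i'
  Position 0: 'm'
Reversed: eihoafim

eihoafim


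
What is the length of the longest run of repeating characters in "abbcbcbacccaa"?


Input: "abbcbcbacccaa"
Scanning for longest run:
  Position 1 ('b'): new char, reset run to 1
  Position 2 ('b'): continues run of 'b', length=2
  Position 3 ('c'): new char, reset run to 1
  Position 4 ('b'): new char, reset run to 1
  Position 5 ('c'): new char, reset run to 1
  Position 6 ('b'): new char, reset run to 1
  Position 7 ('a'): new char, reset run to 1
  Position 8 ('c'): new char, reset run to 1
  Position 9 ('c'): continues run of 'c', length=2
  Position 10 ('c'): continues run of 'c', length=3
  Position 11 ('a'): new char, reset run to 1
  Position 12 ('a'): continues run of 'a', length=2
Longest run: 'c' with length 3

3


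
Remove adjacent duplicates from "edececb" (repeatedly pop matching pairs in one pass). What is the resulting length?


Input: edececb
Stack-based adjacent duplicate removal:
  Read 'e': push. Stack: e
  Read 'd': push. Stack: ed
  Read 'e': push. Stack: ede
  Read 'c': push. Stack: edec
  Read 'e': push. Stack: edece
  Read 'c': push. Stack: edecec
  Read 'b': push. Stack: edececb
Final stack: "edececb" (length 7)

7


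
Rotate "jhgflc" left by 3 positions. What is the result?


Input: "jhgflc", rotate left by 3
First 3 characters: "jhg"
Remaining characters: "flc"
Concatenate remaining + first: "flc" + "jhg" = "flcjhg"

flcjhg


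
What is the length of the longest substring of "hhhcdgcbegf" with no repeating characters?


Input: "hhhcdgcbegf"
Sliding window (track last position of each char):
  Position 0 ('h'): window [0,0] length 1 -- new best
  Position 1 ('h'): repeat (last at 0), move window start to 1
  Position 1 ('h'): window [1,1] length 1
  Position 2 ('h'): repeat (last at 1), move window start to 2
  Position 2 ('h'): window [2,2] length 1
  Position 3 ('c'): window [2,3] length 2 -- new best
  Position 4 ('d'): window [2,4] length 3 -- new best
  Position 5 ('g'): window [2,5] length 4 -- new best
  Position 6 ('c'): repeat (last at 3), move window start to 4
  Position 6 ('c'): window [4,6] length 3
  Position 7 ('b'): window [4,7] length 4
  Position 8 ('e'): window [4,8] length 5 -- new best
  Position 9 ('g'): repeat (last at 5), move window start to 6
  Position 9 ('g'): window [6,9] length 4
  Position 10 ('f'): window [6,10] length 5
Longest substring with no repeats: "dgcbe" with length 5

5


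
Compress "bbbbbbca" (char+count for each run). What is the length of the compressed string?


Input: bbbbbbca
Runs:
  'b' x 6 => "b6"
  'c' x 1 => "c1"
  'a' x 1 => "a1"
Compressed: "b6c1a1"
Compressed length: 6

6


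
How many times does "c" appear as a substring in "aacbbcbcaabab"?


Searching for "c" in "aacbbcbcaabab"
Scanning each position:
  Position 0: "a" => no
  Position 1: "a" => no
  Position 2: "c" => MATCH
  Position 3: "b" => no
  Position 4: "b" => no
  Position 5: "c" => MATCH
  Position 6: "b" => no
  Position 7: "c" => MATCH
  Position 8: "a" => no
  Position 9: "a" => no
  Position 10: "b" => no
  Position 11: "a" => no
  Position 12: "b" => no
Total occurrences: 3

3


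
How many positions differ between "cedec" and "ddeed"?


Comparing "cedec" and "ddeed" position by position:
  Position 0: 'c' vs 'd' => DIFFER
  Position 1: 'e' vs 'd' => DIFFER
  Position 2: 'd' vs 'e' => DIFFER
  Position 3: 'e' vs 'e' => same
  Position 4: 'c' vs 'd' => DIFFER
Positions that differ: 4

4


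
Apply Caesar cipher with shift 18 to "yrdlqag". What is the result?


Caesar cipher: shift "yrdlqag" by 18
  'y' (pos 24) + 18 = pos 16 = 'q'
  'r' (pos 17) + 18 = pos 9 = 'j'
  'd' (pos 3) + 18 = pos 21 = 'v'
  'l' (pos 11) + 18 = pos 3 = 'd'
  'q' (pos 16) + 18 = pos 8 = 'i'
  'a' (pos 0) + 18 = pos 18 = 's'
  'g' (pos 6) + 18 = pos 24 = 'y'
Result: qjvdisy

qjvdisy


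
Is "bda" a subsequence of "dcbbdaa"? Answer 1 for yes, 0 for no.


Check if "bda" is a subsequence of "dcbbdaa"
Greedy scan:
  Position 0 ('d'): no match needed
  Position 1 ('c'): no match needed
  Position 2 ('b'): matches sub[0] = 'b'
  Position 3 ('b'): no match needed
  Position 4 ('d'): matches sub[1] = 'd'
  Position 5 ('a'): matches sub[2] = 'a'
  Position 6 ('a'): no match needed
All 3 characters matched => is a subsequence

1


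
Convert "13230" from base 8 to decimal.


Input: "13230" in base 8
Positional expansion:
  Digit '1' (value 1) x 8^4 = 4096
  Digit '3' (value 3) x 8^3 = 1536
  Digit '2' (value 2) x 8^2 = 128
  Digit '3' (value 3) x 8^1 = 24
  Digit '0' (value 0) x 8^0 = 0
Sum = 5784

5784


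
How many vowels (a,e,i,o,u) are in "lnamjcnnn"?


Input: lnamjcnnn
Checking each character:
  'l' at position 0: consonant
  'n' at position 1: consonant
  'a' at position 2: vowel (running total: 1)
  'm' at position 3: consonant
  'j' at position 4: consonant
  'c' at position 5: consonant
  'n' at position 6: consonant
  'n' at position 7: consonant
  'n' at position 8: consonant
Total vowels: 1

1


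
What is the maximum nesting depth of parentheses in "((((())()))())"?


Input: "((((())()))())"
Tracking depth:
  Position 0 '(': depth becomes 1
  Position 1 '(': depth becomes 2
  Position 2 '(': depth becomes 3
  Position 3 '(': depth becomes 4
  Position 4 '(': depth becomes 5
  Position 5 ')': depth becomes 4
  Position 6 ')': depth becomes 3
  Position 7 '(': depth becomes 4
  Position 8 ')': depth becomes 3
  Position 9 ')': depth becomes 2
  Position 10 ')': depth becomes 1
  Position 11 '(': depth becomes 2
  Position 12 ')': depth becomes 1
  Position 13 ')': depth becomes 0
Maximum depth reached: 5

5


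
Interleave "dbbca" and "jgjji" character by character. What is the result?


Interleaving "dbbca" and "jgjji":
  Position 0: 'd' from first, 'j' from second => "dj"
  Position 1: 'b' from first, 'g' from second => "bg"
  Position 2: 'b' from first, 'j' from second => "bj"
  Position 3: 'c' from first, 'j' from second => "cj"
  Position 4: 'a' from first, 'i' from second => "ai"
Result: djbgbjcjai

djbgbjcjai


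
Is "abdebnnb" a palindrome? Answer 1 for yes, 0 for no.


Input: abdebnnb
Reversed: bnnbedba
  Compare pos 0 ('a') with pos 7 ('b'): MISMATCH
  Compare pos 1 ('b') with pos 6 ('n'): MISMATCH
  Compare pos 2 ('d') with pos 5 ('n'): MISMATCH
  Compare pos 3 ('e') with pos 4 ('b'): MISMATCH
Result: not a palindrome

0


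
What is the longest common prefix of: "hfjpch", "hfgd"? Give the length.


Words: hfjpch, hfgd
  Position 0: all 'h' => match
  Position 1: all 'f' => match
  Position 2: ('j', 'g') => mismatch, stop
LCP = "hf" (length 2)

2


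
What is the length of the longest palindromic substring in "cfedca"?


Input: "cfedca"
Checking substrings for palindromes:
  No multi-char palindromic substrings found
Longest palindromic substring: "c" with length 1

1


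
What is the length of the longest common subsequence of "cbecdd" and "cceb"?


LCS of "cbecdd" and "cceb"
DP table:
           c    c    e    b
      0    0    0    0    0
  c   0    1    1    1    1
  b   0    1    1    1    2
  e   0    1    1    2    2
  c   0    1    2    2    2
  d   0    1    2    2    2
  d   0    1    2    2    2
LCS length = dp[6][4] = 2

2


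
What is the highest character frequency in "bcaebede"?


Input: bcaebede
Character counts:
  'a': 1
  'b': 2
  'c': 1
  'd': 1
  'e': 3
Maximum frequency: 3

3


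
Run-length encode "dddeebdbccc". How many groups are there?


Input: dddeebdbccc
Scanning for consecutive runs:
  Group 1: 'd' x 3 (positions 0-2)
  Group 2: 'e' x 2 (positions 3-4)
  Group 3: 'b' x 1 (positions 5-5)
  Group 4: 'd' x 1 (positions 6-6)
  Group 5: 'b' x 1 (positions 7-7)
  Group 6: 'c' x 3 (positions 8-10)
Total groups: 6

6


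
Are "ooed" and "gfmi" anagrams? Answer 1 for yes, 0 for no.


Strings: "ooed", "gfmi"
Sorted first:  deoo
Sorted second: fgim
Differ at position 0: 'd' vs 'f' => not anagrams

0


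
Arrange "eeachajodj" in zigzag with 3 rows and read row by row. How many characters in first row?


Zigzag "eeachajodj" into 3 rows:
Placing characters:
  'e' => row 0
  'e' => row 1
  'a' => row 2
  'c' => row 1
  'h' => row 0
  'a' => row 1
  'j' => row 2
  'o' => row 1
  'd' => row 0
  'j' => row 1
Rows:
  Row 0: "ehd"
  Row 1: "ecaoj"
  Row 2: "aj"
First row length: 3

3


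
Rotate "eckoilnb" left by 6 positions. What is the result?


Input: "eckoilnb", rotate left by 6
First 6 characters: "eckoil"
Remaining characters: "nb"
Concatenate remaining + first: "nb" + "eckoil" = "nbeckoil"

nbeckoil


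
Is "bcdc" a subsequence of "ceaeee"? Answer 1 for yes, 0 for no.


Check if "bcdc" is a subsequence of "ceaeee"
Greedy scan:
  Position 0 ('c'): no match needed
  Position 1 ('e'): no match needed
  Position 2 ('a'): no match needed
  Position 3 ('e'): no match needed
  Position 4 ('e'): no match needed
  Position 5 ('e'): no match needed
Only matched 0/4 characters => not a subsequence

0


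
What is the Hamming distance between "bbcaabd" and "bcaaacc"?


Comparing "bbcaabd" and "bcaaacc" position by position:
  Position 0: 'b' vs 'b' => same
  Position 1: 'b' vs 'c' => differ
  Position 2: 'c' vs 'a' => differ
  Position 3: 'a' vs 'a' => same
  Position 4: 'a' vs 'a' => same
  Position 5: 'b' vs 'c' => differ
  Position 6: 'd' vs 'c' => differ
Total differences (Hamming distance): 4

4


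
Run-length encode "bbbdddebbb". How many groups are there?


Input: bbbdddebbb
Scanning for consecutive runs:
  Group 1: 'b' x 3 (positions 0-2)
  Group 2: 'd' x 3 (positions 3-5)
  Group 3: 'e' x 1 (positions 6-6)
  Group 4: 'b' x 3 (positions 7-9)
Total groups: 4

4


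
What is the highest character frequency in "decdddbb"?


Input: decdddbb
Character counts:
  'b': 2
  'c': 1
  'd': 4
  'e': 1
Maximum frequency: 4

4


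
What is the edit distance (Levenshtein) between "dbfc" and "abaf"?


Computing edit distance: "dbfc" -> "abaf"
DP table:
           a    b    a    f
      0    1    2    3    4
  d   1    1    2    3    4
  b   2    2    1    2    3
  f   3    3    2    2    2
  c   4    4    3    3    3
Edit distance = dp[4][4] = 3

3


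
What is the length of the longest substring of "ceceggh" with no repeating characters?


Input: "ceceggh"
Sliding window (track last position of each char):
  Position 0 ('c'): window [0,0] length 1 -- new best
  Position 1 ('e'): window [0,1] length 2 -- new best
  Position 2 ('c'): repeat (last at 0), move window start to 1
  Position 2 ('c'): window [1,2] length 2
  Position 3 ('e'): repeat (last at 1), move window start to 2
  Position 3 ('e'): window [2,3] length 2
  Position 4 ('g'): window [2,4] length 3 -- new best
  Position 5 ('g'): repeat (last at 4), move window start to 5
  Position 5 ('g'): window [5,5] length 1
  Position 6 ('h'): window [5,6] length 2
Longest substring with no repeats: "ceg" with length 3

3


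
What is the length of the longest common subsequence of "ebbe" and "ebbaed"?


LCS of "ebbe" and "ebbaed"
DP table:
           e    b    b    a    e    d
      0    0    0    0    0    0    0
  e   0    1    1    1    1    1    1
  b   0    1    2    2    2    2    2
  b   0    1    2    3    3    3    3
  e   0    1    2    3    3    4    4
LCS length = dp[4][6] = 4

4


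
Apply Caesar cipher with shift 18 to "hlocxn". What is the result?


Caesar cipher: shift "hlocxn" by 18
  'h' (pos 7) + 18 = pos 25 = 'z'
  'l' (pos 11) + 18 = pos 3 = 'd'
  'o' (pos 14) + 18 = pos 6 = 'g'
  'c' (pos 2) + 18 = pos 20 = 'u'
  'x' (pos 23) + 18 = pos 15 = 'p'
  'n' (pos 13) + 18 = pos 5 = 'f'
Result: zdgupf

zdgupf


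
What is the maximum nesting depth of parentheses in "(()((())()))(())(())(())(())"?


Input: "(()((())()))(())(())(())(())"
Tracking depth:
  Position 0 '(': depth becomes 1
  Position 1 '(': depth becomes 2
  Position 2 ')': depth becomes 1
  Position 3 '(': depth becomes 2
  Position 4 '(': depth becomes 3
  Position 5 '(': depth becomes 4
  Position 6 ')': depth becomes 3
  Position 7 ')': depth becomes 2
  Position 8 '(': depth becomes 3
  Position 9 ')': depth becomes 2
  Position 10 ')': depth becomes 1
  Position 11 ')': depth becomes 0
  Position 12 '(': depth becomes 1
  Position 13 '(': depth becomes 2
  Position 14 ')': depth becomes 1
  Position 15 ')': depth becomes 0
  Position 16 '(': depth becomes 1
  Position 17 '(': depth becomes 2
  Position 18 ')': depth becomes 1
  Position 19 ')': depth becomes 0
  Position 20 '(': depth becomes 1
  Position 21 '(': depth becomes 2
  Position 22 ')': depth becomes 1
  Position 23 ')': depth becomes 0
  Position 24 '(': depth becomes 1
  Position 25 '(': depth becomes 2
  Position 26 ')': depth becomes 1
  Position 27 ')': depth becomes 0
Maximum depth reached: 4

4


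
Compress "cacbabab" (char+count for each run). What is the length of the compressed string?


Input: cacbabab
Runs:
  'c' x 1 => "c1"
  'a' x 1 => "a1"
  'c' x 1 => "c1"
  'b' x 1 => "b1"
  'a' x 1 => "a1"
  'b' x 1 => "b1"
  'a' x 1 => "a1"
  'b' x 1 => "b1"
Compressed: "c1a1c1b1a1b1a1b1"
Compressed length: 16

16


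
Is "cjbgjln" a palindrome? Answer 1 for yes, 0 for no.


Input: cjbgjln
Reversed: nljgbjc
  Compare pos 0 ('c') with pos 6 ('n'): MISMATCH
  Compare pos 1 ('j') with pos 5 ('l'): MISMATCH
  Compare pos 2 ('b') with pos 4 ('j'): MISMATCH
Result: not a palindrome

0


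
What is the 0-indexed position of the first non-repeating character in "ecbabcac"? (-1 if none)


Input: ecbabcac
Character frequencies:
  'a': 2
  'b': 2
  'c': 3
  'e': 1
Scanning left to right for freq == 1:
  Position 0 ('e'): unique! => answer = 0

0


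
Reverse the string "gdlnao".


Input: gdlnao
Reading characters right to left:
  Position 5: 'o'
  Position 4: 'a'
  Position 3: 'n'
  Position 2: 'l'
  Position 1: 'd'
  Position 0: 'g'
Reversed: oanldg

oanldg


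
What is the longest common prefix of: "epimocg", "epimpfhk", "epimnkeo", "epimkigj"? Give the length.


Words: epimocg, epimpfhk, epimnkeo, epimkigj
  Position 0: all 'e' => match
  Position 1: all 'p' => match
  Position 2: all 'i' => match
  Position 3: all 'm' => match
  Position 4: ('o', 'p', 'n', 'k') => mismatch, stop
LCP = "epim" (length 4)

4


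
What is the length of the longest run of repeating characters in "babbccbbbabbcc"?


Input: "babbccbbbabbcc"
Scanning for longest run:
  Position 1 ('a'): new char, reset run to 1
  Position 2 ('b'): new char, reset run to 1
  Position 3 ('b'): continues run of 'b', length=2
  Position 4 ('c'): new char, reset run to 1
  Position 5 ('c'): continues run of 'c', length=2
  Position 6 ('b'): new char, reset run to 1
  Position 7 ('b'): continues run of 'b', length=2
  Position 8 ('b'): continues run of 'b', length=3
  Position 9 ('a'): new char, reset run to 1
  Position 10 ('b'): new char, reset run to 1
  Position 11 ('b'): continues run of 'b', length=2
  Position 12 ('c'): new char, reset run to 1
  Position 13 ('c'): continues run of 'c', length=2
Longest run: 'b' with length 3

3


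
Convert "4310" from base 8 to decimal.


Input: "4310" in base 8
Positional expansion:
  Digit '4' (value 4) x 8^3 = 2048
  Digit '3' (value 3) x 8^2 = 192
  Digit '1' (value 1) x 8^1 = 8
  Digit '0' (value 0) x 8^0 = 0
Sum = 2248

2248


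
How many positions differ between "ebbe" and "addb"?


Comparing "ebbe" and "addb" position by position:
  Position 0: 'e' vs 'a' => DIFFER
  Position 1: 'b' vs 'd' => DIFFER
  Position 2: 'b' vs 'd' => DIFFER
  Position 3: 'e' vs 'b' => DIFFER
Positions that differ: 4

4


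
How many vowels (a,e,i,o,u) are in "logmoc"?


Input: logmoc
Checking each character:
  'l' at position 0: consonant
  'o' at position 1: vowel (running total: 1)
  'g' at position 2: consonant
  'm' at position 3: consonant
  'o' at position 4: vowel (running total: 2)
  'c' at position 5: consonant
Total vowels: 2

2


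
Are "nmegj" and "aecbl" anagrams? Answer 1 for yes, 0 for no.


Strings: "nmegj", "aecbl"
Sorted first:  egjmn
Sorted second: abcel
Differ at position 0: 'e' vs 'a' => not anagrams

0


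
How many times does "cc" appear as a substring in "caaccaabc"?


Searching for "cc" in "caaccaabc"
Scanning each position:
  Position 0: "ca" => no
  Position 1: "aa" => no
  Position 2: "ac" => no
  Position 3: "cc" => MATCH
  Position 4: "ca" => no
  Position 5: "aa" => no
  Position 6: "ab" => no
  Position 7: "bc" => no
Total occurrences: 1

1


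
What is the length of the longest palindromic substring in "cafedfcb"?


Input: "cafedfcb"
Checking substrings for palindromes:
  No multi-char palindromic substrings found
Longest palindromic substring: "c" with length 1

1


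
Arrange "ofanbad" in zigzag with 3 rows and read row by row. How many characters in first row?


Zigzag "ofanbad" into 3 rows:
Placing characters:
  'o' => row 0
  'f' => row 1
  'a' => row 2
  'n' => row 1
  'b' => row 0
  'a' => row 1
  'd' => row 2
Rows:
  Row 0: "ob"
  Row 1: "fna"
  Row 2: "ad"
First row length: 2

2


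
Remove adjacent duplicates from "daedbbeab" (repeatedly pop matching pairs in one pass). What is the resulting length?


Input: daedbbeab
Stack-based adjacent duplicate removal:
  Read 'd': push. Stack: d
  Read 'a': push. Stack: da
  Read 'e': push. Stack: dae
  Read 'd': push. Stack: daed
  Read 'b': push. Stack: daedb
  Read 'b': matches stack top 'b' => pop. Stack: daed
  Read 'e': push. Stack: daede
  Read 'a': push. Stack: daedea
  Read 'b': push. Stack: daedeab
Final stack: "daedeab" (length 7)

7


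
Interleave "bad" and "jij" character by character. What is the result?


Interleaving "bad" and "jij":
  Position 0: 'b' from first, 'j' from second => "bj"
  Position 1: 'a' from first, 'i' from second => "ai"
  Position 2: 'd' from first, 'j' from second => "dj"
Result: bjaidj

bjaidj


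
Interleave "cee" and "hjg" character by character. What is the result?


Interleaving "cee" and "hjg":
  Position 0: 'c' from first, 'h' from second => "ch"
  Position 1: 'e' from first, 'j' from second => "ej"
  Position 2: 'e' from first, 'g' from second => "eg"
Result: chejeg

chejeg


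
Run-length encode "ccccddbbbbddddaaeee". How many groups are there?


Input: ccccddbbbbddddaaeee
Scanning for consecutive runs:
  Group 1: 'c' x 4 (positions 0-3)
  Group 2: 'd' x 2 (positions 4-5)
  Group 3: 'b' x 4 (positions 6-9)
  Group 4: 'd' x 4 (positions 10-13)
  Group 5: 'a' x 2 (positions 14-15)
  Group 6: 'e' x 3 (positions 16-18)
Total groups: 6

6


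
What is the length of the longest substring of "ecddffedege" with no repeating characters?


Input: "ecddffedege"
Sliding window (track last position of each char):
  Position 0 ('e'): window [0,0] length 1 -- new best
  Position 1 ('c'): window [0,1] length 2 -- new best
  Position 2 ('d'): window [0,2] length 3 -- new best
  Position 3 ('d'): repeat (last at 2), move window start to 3
  Position 3 ('d'): window [3,3] length 1
  Position 4 ('f'): window [3,4] length 2
  Position 5 ('f'): repeat (last at 4), move window start to 5
  Position 5 ('f'): window [5,5] length 1
  Position 6 ('e'): window [5,6] length 2
  Position 7 ('d'): window [5,7] length 3
  Position 8 ('e'): repeat (last at 6), move window start to 7
  Position 8 ('e'): window [7,8] length 2
  Position 9 ('g'): window [7,9] length 3
  Position 10 ('e'): repeat (last at 8), move window start to 9
  Position 10 ('e'): window [9,10] length 2
Longest substring with no repeats: "ecd" with length 3

3


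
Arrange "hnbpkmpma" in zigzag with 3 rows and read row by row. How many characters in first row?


Zigzag "hnbpkmpma" into 3 rows:
Placing characters:
  'h' => row 0
  'n' => row 1
  'b' => row 2
  'p' => row 1
  'k' => row 0
  'm' => row 1
  'p' => row 2
  'm' => row 1
  'a' => row 0
Rows:
  Row 0: "hka"
  Row 1: "npmm"
  Row 2: "bp"
First row length: 3

3


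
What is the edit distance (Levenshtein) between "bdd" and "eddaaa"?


Computing edit distance: "bdd" -> "eddaaa"
DP table:
           e    d    d    a    a    a
      0    1    2    3    4    5    6
  b   1    1    2    3    4    5    6
  d   2    2    1    2    3    4    5
  d   3    3    2    1    2    3    4
Edit distance = dp[3][6] = 4

4


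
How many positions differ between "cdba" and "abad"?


Comparing "cdba" and "abad" position by position:
  Position 0: 'c' vs 'a' => DIFFER
  Position 1: 'd' vs 'b' => DIFFER
  Position 2: 'b' vs 'a' => DIFFER
  Position 3: 'a' vs 'd' => DIFFER
Positions that differ: 4

4


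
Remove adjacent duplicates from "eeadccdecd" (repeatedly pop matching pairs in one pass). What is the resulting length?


Input: eeadccdecd
Stack-based adjacent duplicate removal:
  Read 'e': push. Stack: e
  Read 'e': matches stack top 'e' => pop. Stack: (empty)
  Read 'a': push. Stack: a
  Read 'd': push. Stack: ad
  Read 'c': push. Stack: adc
  Read 'c': matches stack top 'c' => pop. Stack: ad
  Read 'd': matches stack top 'd' => pop. Stack: a
  Read 'e': push. Stack: ae
  Read 'c': push. Stack: aec
  Read 'd': push. Stack: aecd
Final stack: "aecd" (length 4)

4


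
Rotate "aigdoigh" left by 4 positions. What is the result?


Input: "aigdoigh", rotate left by 4
First 4 characters: "aigd"
Remaining characters: "oigh"
Concatenate remaining + first: "oigh" + "aigd" = "oighaigd"

oighaigd


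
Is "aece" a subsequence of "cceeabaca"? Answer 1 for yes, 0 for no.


Check if "aece" is a subsequence of "cceeabaca"
Greedy scan:
  Position 0 ('c'): no match needed
  Position 1 ('c'): no match needed
  Position 2 ('e'): no match needed
  Position 3 ('e'): no match needed
  Position 4 ('a'): matches sub[0] = 'a'
  Position 5 ('b'): no match needed
  Position 6 ('a'): no match needed
  Position 7 ('c'): no match needed
  Position 8 ('a'): no match needed
Only matched 1/4 characters => not a subsequence

0


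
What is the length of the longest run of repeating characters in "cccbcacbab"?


Input: "cccbcacbab"
Scanning for longest run:
  Position 1 ('c'): continues run of 'c', length=2
  Position 2 ('c'): continues run of 'c', length=3
  Position 3 ('b'): new char, reset run to 1
  Position 4 ('c'): new char, reset run to 1
  Position 5 ('a'): new char, reset run to 1
  Position 6 ('c'): new char, reset run to 1
  Position 7 ('b'): new char, reset run to 1
  Position 8 ('a'): new char, reset run to 1
  Position 9 ('b'): new char, reset run to 1
Longest run: 'c' with length 3

3


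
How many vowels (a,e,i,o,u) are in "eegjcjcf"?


Input: eegjcjcf
Checking each character:
  'e' at position 0: vowel (running total: 1)
  'e' at position 1: vowel (running total: 2)
  'g' at position 2: consonant
  'j' at position 3: consonant
  'c' at position 4: consonant
  'j' at position 5: consonant
  'c' at position 6: consonant
  'f' at position 7: consonant
Total vowels: 2

2


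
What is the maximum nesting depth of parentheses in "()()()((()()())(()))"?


Input: "()()()((()()())(()))"
Tracking depth:
  Position 0 '(': depth becomes 1
  Position 1 ')': depth becomes 0
  Position 2 '(': depth becomes 1
  Position 3 ')': depth becomes 0
  Position 4 '(': depth becomes 1
  Position 5 ')': depth becomes 0
  Position 6 '(': depth becomes 1
  Position 7 '(': depth becomes 2
  Position 8 '(': depth becomes 3
  Position 9 ')': depth becomes 2
  Position 10 '(': depth becomes 3
  Position 11 ')': depth becomes 2
  Position 12 '(': depth becomes 3
  Position 13 ')': depth becomes 2
  Position 14 ')': depth becomes 1
  Position 15 '(': depth becomes 2
  Position 16 '(': depth becomes 3
  Position 17 ')': depth becomes 2
  Position 18 ')': depth becomes 1
  Position 19 ')': depth becomes 0
Maximum depth reached: 3

3


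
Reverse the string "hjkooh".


Input: hjkooh
Reading characters right to left:
  Position 5: 'h'
  Position 4: 'o'
  Position 3: 'o'
  Position 2: 'k'
  Position 1: 'j'
  Position 0: 'h'
Reversed: hookjh

hookjh


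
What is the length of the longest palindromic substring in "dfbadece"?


Input: "dfbadece"
Checking substrings for palindromes:
  [5:8] "ece" (len 3) => palindrome
Longest palindromic substring: "ece" with length 3

3


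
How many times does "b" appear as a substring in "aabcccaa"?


Searching for "b" in "aabcccaa"
Scanning each position:
  Position 0: "a" => no
  Position 1: "a" => no
  Position 2: "b" => MATCH
  Position 3: "c" => no
  Position 4: "c" => no
  Position 5: "c" => no
  Position 6: "a" => no
  Position 7: "a" => no
Total occurrences: 1

1


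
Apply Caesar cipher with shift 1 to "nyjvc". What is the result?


Caesar cipher: shift "nyjvc" by 1
  'n' (pos 13) + 1 = pos 14 = 'o'
  'y' (pos 24) + 1 = pos 25 = 'z'
  'j' (pos 9) + 1 = pos 10 = 'k'
  'v' (pos 21) + 1 = pos 22 = 'w'
  'c' (pos 2) + 1 = pos 3 = 'd'
Result: ozkwd

ozkwd


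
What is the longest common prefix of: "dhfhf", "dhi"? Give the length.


Words: dhfhf, dhi
  Position 0: all 'd' => match
  Position 1: all 'h' => match
  Position 2: ('f', 'i') => mismatch, stop
LCP = "dh" (length 2)

2


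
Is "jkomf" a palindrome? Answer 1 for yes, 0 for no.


Input: jkomf
Reversed: fmokj
  Compare pos 0 ('j') with pos 4 ('f'): MISMATCH
  Compare pos 1 ('k') with pos 3 ('m'): MISMATCH
Result: not a palindrome

0


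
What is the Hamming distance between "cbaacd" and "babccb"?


Comparing "cbaacd" and "babccb" position by position:
  Position 0: 'c' vs 'b' => differ
  Position 1: 'b' vs 'a' => differ
  Position 2: 'a' vs 'b' => differ
  Position 3: 'a' vs 'c' => differ
  Position 4: 'c' vs 'c' => same
  Position 5: 'd' vs 'b' => differ
Total differences (Hamming distance): 5

5


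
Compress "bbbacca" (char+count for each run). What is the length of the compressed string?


Input: bbbacca
Runs:
  'b' x 3 => "b3"
  'a' x 1 => "a1"
  'c' x 2 => "c2"
  'a' x 1 => "a1"
Compressed: "b3a1c2a1"
Compressed length: 8

8


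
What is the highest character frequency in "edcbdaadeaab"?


Input: edcbdaadeaab
Character counts:
  'a': 4
  'b': 2
  'c': 1
  'd': 3
  'e': 2
Maximum frequency: 4

4


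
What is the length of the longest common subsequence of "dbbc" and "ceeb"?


LCS of "dbbc" and "ceeb"
DP table:
           c    e    e    b
      0    0    0    0    0
  d   0    0    0    0    0
  b   0    0    0    0    1
  b   0    0    0    0    1
  c   0    1    1    1    1
LCS length = dp[4][4] = 1

1


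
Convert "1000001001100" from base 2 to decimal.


Input: "1000001001100" in base 2
Positional expansion:
  Digit '1' (value 1) x 2^12 = 4096
  Digit '0' (value 0) x 2^11 = 0
  Digit '0' (value 0) x 2^10 = 0
  Digit '0' (value 0) x 2^9 = 0
  Digit '0' (value 0) x 2^8 = 0
  Digit '0' (value 0) x 2^7 = 0
  Digit '1' (value 1) x 2^6 = 64
  Digit '0' (value 0) x 2^5 = 0
  Digit '0' (value 0) x 2^4 = 0
  Digit '1' (value 1) x 2^3 = 8
  Digit '1' (value 1) x 2^2 = 4
  Digit '0' (value 0) x 2^1 = 0
  Digit '0' (value 0) x 2^0 = 0
Sum = 4172

4172


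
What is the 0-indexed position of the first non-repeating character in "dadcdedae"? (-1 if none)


Input: dadcdedae
Character frequencies:
  'a': 2
  'c': 1
  'd': 4
  'e': 2
Scanning left to right for freq == 1:
  Position 0 ('d'): freq=4, skip
  Position 1 ('a'): freq=2, skip
  Position 2 ('d'): freq=4, skip
  Position 3 ('c'): unique! => answer = 3

3


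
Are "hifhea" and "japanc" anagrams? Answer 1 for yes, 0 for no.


Strings: "hifhea", "japanc"
Sorted first:  aefhhi
Sorted second: aacjnp
Differ at position 1: 'e' vs 'a' => not anagrams

0


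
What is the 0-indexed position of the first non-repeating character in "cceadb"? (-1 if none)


Input: cceadb
Character frequencies:
  'a': 1
  'b': 1
  'c': 2
  'd': 1
  'e': 1
Scanning left to right for freq == 1:
  Position 0 ('c'): freq=2, skip
  Position 1 ('c'): freq=2, skip
  Position 2 ('e'): unique! => answer = 2

2


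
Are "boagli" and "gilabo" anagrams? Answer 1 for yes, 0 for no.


Strings: "boagli", "gilabo"
Sorted first:  abgilo
Sorted second: abgilo
Sorted forms match => anagrams

1


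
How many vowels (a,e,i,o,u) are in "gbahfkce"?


Input: gbahfkce
Checking each character:
  'g' at position 0: consonant
  'b' at position 1: consonant
  'a' at position 2: vowel (running total: 1)
  'h' at position 3: consonant
  'f' at position 4: consonant
  'k' at position 5: consonant
  'c' at position 6: consonant
  'e' at position 7: vowel (running total: 2)
Total vowels: 2

2


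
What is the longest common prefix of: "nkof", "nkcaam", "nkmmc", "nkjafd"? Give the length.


Words: nkof, nkcaam, nkmmc, nkjafd
  Position 0: all 'n' => match
  Position 1: all 'k' => match
  Position 2: ('o', 'c', 'm', 'j') => mismatch, stop
LCP = "nk" (length 2)

2


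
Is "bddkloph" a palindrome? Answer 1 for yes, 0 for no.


Input: bddkloph
Reversed: hpolkddb
  Compare pos 0 ('b') with pos 7 ('h'): MISMATCH
  Compare pos 1 ('d') with pos 6 ('p'): MISMATCH
  Compare pos 2 ('d') with pos 5 ('o'): MISMATCH
  Compare pos 3 ('k') with pos 4 ('l'): MISMATCH
Result: not a palindrome

0


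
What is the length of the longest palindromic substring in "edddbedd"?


Input: "edddbedd"
Checking substrings for palindromes:
  [1:4] "ddd" (len 3) => palindrome
  [1:3] "dd" (len 2) => palindrome
  [2:4] "dd" (len 2) => palindrome
  [6:8] "dd" (len 2) => palindrome
Longest palindromic substring: "ddd" with length 3

3


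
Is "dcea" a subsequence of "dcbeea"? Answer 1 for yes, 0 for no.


Check if "dcea" is a subsequence of "dcbeea"
Greedy scan:
  Position 0 ('d'): matches sub[0] = 'd'
  Position 1 ('c'): matches sub[1] = 'c'
  Position 2 ('b'): no match needed
  Position 3 ('e'): matches sub[2] = 'e'
  Position 4 ('e'): no match needed
  Position 5 ('a'): matches sub[3] = 'a'
All 4 characters matched => is a subsequence

1


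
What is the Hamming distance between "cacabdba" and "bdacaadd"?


Comparing "cacabdba" and "bdacaadd" position by position:
  Position 0: 'c' vs 'b' => differ
  Position 1: 'a' vs 'd' => differ
  Position 2: 'c' vs 'a' => differ
  Position 3: 'a' vs 'c' => differ
  Position 4: 'b' vs 'a' => differ
  Position 5: 'd' vs 'a' => differ
  Position 6: 'b' vs 'd' => differ
  Position 7: 'a' vs 'd' => differ
Total differences (Hamming distance): 8

8


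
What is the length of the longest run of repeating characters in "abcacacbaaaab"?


Input: "abcacacbaaaab"
Scanning for longest run:
  Position 1 ('b'): new char, reset run to 1
  Position 2 ('c'): new char, reset run to 1
  Position 3 ('a'): new char, reset run to 1
  Position 4 ('c'): new char, reset run to 1
  Position 5 ('a'): new char, reset run to 1
  Position 6 ('c'): new char, reset run to 1
  Position 7 ('b'): new char, reset run to 1
  Position 8 ('a'): new char, reset run to 1
  Position 9 ('a'): continues run of 'a', length=2
  Position 10 ('a'): continues run of 'a', length=3
  Position 11 ('a'): continues run of 'a', length=4
  Position 12 ('b'): new char, reset run to 1
Longest run: 'a' with length 4

4


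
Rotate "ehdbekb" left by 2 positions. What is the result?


Input: "ehdbekb", rotate left by 2
First 2 characters: "eh"
Remaining characters: "dbekb"
Concatenate remaining + first: "dbekb" + "eh" = "dbekbeh"

dbekbeh


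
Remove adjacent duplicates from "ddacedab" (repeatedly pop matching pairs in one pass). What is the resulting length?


Input: ddacedab
Stack-based adjacent duplicate removal:
  Read 'd': push. Stack: d
  Read 'd': matches stack top 'd' => pop. Stack: (empty)
  Read 'a': push. Stack: a
  Read 'c': push. Stack: ac
  Read 'e': push. Stack: ace
  Read 'd': push. Stack: aced
  Read 'a': push. Stack: aceda
  Read 'b': push. Stack: acedab
Final stack: "acedab" (length 6)

6


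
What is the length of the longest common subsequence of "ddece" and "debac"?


LCS of "ddece" and "debac"
DP table:
           d    e    b    a    c
      0    0    0    0    0    0
  d   0    1    1    1    1    1
  d   0    1    1    1    1    1
  e   0    1    2    2    2    2
  c   0    1    2    2    2    3
  e   0    1    2    2    2    3
LCS length = dp[5][5] = 3

3


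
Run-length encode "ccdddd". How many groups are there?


Input: ccdddd
Scanning for consecutive runs:
  Group 1: 'c' x 2 (positions 0-1)
  Group 2: 'd' x 4 (positions 2-5)
Total groups: 2

2


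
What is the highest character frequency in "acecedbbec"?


Input: acecedbbec
Character counts:
  'a': 1
  'b': 2
  'c': 3
  'd': 1
  'e': 3
Maximum frequency: 3

3


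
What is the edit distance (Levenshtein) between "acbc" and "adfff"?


Computing edit distance: "acbc" -> "adfff"
DP table:
           a    d    f    f    f
      0    1    2    3    4    5
  a   1    0    1    2    3    4
  c   2    1    1    2    3    4
  b   3    2    2    2    3    4
  c   4    3    3    3    3    4
Edit distance = dp[4][5] = 4

4


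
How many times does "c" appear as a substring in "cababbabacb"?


Searching for "c" in "cababbabacb"
Scanning each position:
  Position 0: "c" => MATCH
  Position 1: "a" => no
  Position 2: "b" => no
  Position 3: "a" => no
  Position 4: "b" => no
  Position 5: "b" => no
  Position 6: "a" => no
  Position 7: "b" => no
  Position 8: "a" => no
  Position 9: "c" => MATCH
  Position 10: "b" => no
Total occurrences: 2

2


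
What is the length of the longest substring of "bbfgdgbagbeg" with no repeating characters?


Input: "bbfgdgbagbeg"
Sliding window (track last position of each char):
  Position 0 ('b'): window [0,0] length 1 -- new best
  Position 1 ('b'): repeat (last at 0), move window start to 1
  Position 1 ('b'): window [1,1] length 1
  Position 2 ('f'): window [1,2] length 2 -- new best
  Position 3 ('g'): window [1,3] length 3 -- new best
  Position 4 ('d'): window [1,4] length 4 -- new best
  Position 5 ('g'): repeat (last at 3), move window start to 4
  Position 5 ('g'): window [4,5] length 2
  Position 6 ('b'): window [4,6] length 3
  Position 7 ('a'): window [4,7] length 4
  Position 8 ('g'): repeat (last at 5), move window start to 6
  Position 8 ('g'): window [6,8] length 3
  Position 9 ('b'): repeat (last at 6), move window start to 7
  Position 9 ('b'): window [7,9] length 3
  Position 10 ('e'): window [7,10] length 4
  Position 11 ('g'): repeat (last at 8), move window start to 9
  Position 11 ('g'): window [9,11] length 3
Longest substring with no repeats: "bfgd" with length 4

4


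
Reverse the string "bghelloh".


Input: bghelloh
Reading characters right to left:
  Position 7: 'h'
  Position 6: 'o'
  Position 5: 'l'
  Position 4: 'l'
  Position 3: 'e'
  Position 2: 'h'
  Position 1: 'g'
  Position 0: 'b'
Reversed: hollehgb

hollehgb


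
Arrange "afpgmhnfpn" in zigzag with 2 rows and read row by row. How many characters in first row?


Zigzag "afpgmhnfpn" into 2 rows:
Placing characters:
  'a' => row 0
  'f' => row 1
  'p' => row 0
  'g' => row 1
  'm' => row 0
  'h' => row 1
  'n' => row 0
  'f' => row 1
  'p' => row 0
  'n' => row 1
Rows:
  Row 0: "apmnp"
  Row 1: "fghfn"
First row length: 5

5


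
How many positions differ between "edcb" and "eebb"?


Comparing "edcb" and "eebb" position by position:
  Position 0: 'e' vs 'e' => same
  Position 1: 'd' vs 'e' => DIFFER
  Position 2: 'c' vs 'b' => DIFFER
  Position 3: 'b' vs 'b' => same
Positions that differ: 2

2


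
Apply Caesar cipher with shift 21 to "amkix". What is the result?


Caesar cipher: shift "amkix" by 21
  'a' (pos 0) + 21 = pos 21 = 'v'
  'm' (pos 12) + 21 = pos 7 = 'h'
  'k' (pos 10) + 21 = pos 5 = 'f'
  'i' (pos 8) + 21 = pos 3 = 'd'
  'x' (pos 23) + 21 = pos 18 = 's'
Result: vhfds

vhfds


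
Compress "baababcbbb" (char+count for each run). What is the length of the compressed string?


Input: baababcbbb
Runs:
  'b' x 1 => "b1"
  'a' x 2 => "a2"
  'b' x 1 => "b1"
  'a' x 1 => "a1"
  'b' x 1 => "b1"
  'c' x 1 => "c1"
  'b' x 3 => "b3"
Compressed: "b1a2b1a1b1c1b3"
Compressed length: 14

14


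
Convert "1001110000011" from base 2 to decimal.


Input: "1001110000011" in base 2
Positional expansion:
  Digit '1' (value 1) x 2^12 = 4096
  Digit '0' (value 0) x 2^11 = 0
  Digit '0' (value 0) x 2^10 = 0
  Digit '1' (value 1) x 2^9 = 512
  Digit '1' (value 1) x 2^8 = 256
  Digit '1' (value 1) x 2^7 = 128
  Digit '0' (value 0) x 2^6 = 0
  Digit '0' (value 0) x 2^5 = 0
  Digit '0' (value 0) x 2^4 = 0
  Digit '0' (value 0) x 2^3 = 0
  Digit '0' (value 0) x 2^2 = 0
  Digit '1' (value 1) x 2^1 = 2
  Digit '1' (value 1) x 2^0 = 1
Sum = 4995

4995


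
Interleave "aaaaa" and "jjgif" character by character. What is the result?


Interleaving "aaaaa" and "jjgif":
  Position 0: 'a' from first, 'j' from second => "aj"
  Position 1: 'a' from first, 'j' from second => "aj"
  Position 2: 'a' from first, 'g' from second => "ag"
  Position 3: 'a' from first, 'i' from second => "ai"
  Position 4: 'a' from first, 'f' from second => "af"
Result: ajajagaiaf

ajajagaiaf


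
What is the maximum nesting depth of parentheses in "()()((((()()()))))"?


Input: "()()((((()()()))))"
Tracking depth:
  Position 0 '(': depth becomes 1
  Position 1 ')': depth becomes 0
  Position 2 '(': depth becomes 1
  Position 3 ')': depth becomes 0
  Position 4 '(': depth becomes 1
  Position 5 '(': depth becomes 2
  Position 6 '(': depth becomes 3
  Position 7 '(': depth becomes 4
  Position 8 '(': depth becomes 5
  Position 9 ')': depth becomes 4
  Position 10 '(': depth becomes 5
  Position 11 ')': depth becomes 4
  Position 12 '(': depth becomes 5
  Position 13 ')': depth becomes 4
  Position 14 ')': depth becomes 3
  Position 15 ')': depth becomes 2
  Position 16 ')': depth becomes 1
  Position 17 ')': depth becomes 0
Maximum depth reached: 5

5


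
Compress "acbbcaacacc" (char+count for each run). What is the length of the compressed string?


Input: acbbcaacacc
Runs:
  'a' x 1 => "a1"
  'c' x 1 => "c1"
  'b' x 2 => "b2"
  'c' x 1 => "c1"
  'a' x 2 => "a2"
  'c' x 1 => "c1"
  'a' x 1 => "a1"
  'c' x 2 => "c2"
Compressed: "a1c1b2c1a2c1a1c2"
Compressed length: 16

16


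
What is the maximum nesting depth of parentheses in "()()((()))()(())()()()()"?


Input: "()()((()))()(())()()()()"
Tracking depth:
  Position 0 '(': depth becomes 1
  Position 1 ')': depth becomes 0
  Position 2 '(': depth becomes 1
  Position 3 ')': depth becomes 0
  Position 4 '(': depth becomes 1
  Position 5 '(': depth becomes 2
  Position 6 '(': depth becomes 3
  Position 7 ')': depth becomes 2
  Position 8 ')': depth becomes 1
  Position 9 ')': depth becomes 0
  Position 10 '(': depth becomes 1
  Position 11 ')': depth becomes 0
  Position 12 '(': depth becomes 1
  Position 13 '(': depth becomes 2
  Position 14 ')': depth becomes 1
  Position 15 ')': depth becomes 0
  Position 16 '(': depth becomes 1
  Position 17 ')': depth becomes 0
  Position 18 '(': depth becomes 1
  Position 19 ')': depth becomes 0
  Position 20 '(': depth becomes 1
  Position 21 ')': depth becomes 0
  Position 22 '(': depth becomes 1
  Position 23 ')': depth becomes 0
Maximum depth reached: 3

3


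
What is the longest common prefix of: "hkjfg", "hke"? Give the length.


Words: hkjfg, hke
  Position 0: all 'h' => match
  Position 1: all 'k' => match
  Position 2: ('j', 'e') => mismatch, stop
LCP = "hk" (length 2)

2


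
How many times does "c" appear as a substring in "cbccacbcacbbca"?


Searching for "c" in "cbccacbcacbbca"
Scanning each position:
  Position 0: "c" => MATCH
  Position 1: "b" => no
  Position 2: "c" => MATCH
  Position 3: "c" => MATCH
  Position 4: "a" => no
  Position 5: "c" => MATCH
  Position 6: "b" => no
  Position 7: "c" => MATCH
  Position 8: "a" => no
  Position 9: "c" => MATCH
  Position 10: "b" => no
  Position 11: "b" => no
  Position 12: "c" => MATCH
  Position 13: "a" => no
Total occurrences: 7

7
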